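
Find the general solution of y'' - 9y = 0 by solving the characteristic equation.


Characteristic equation: r² - 9 = 0.
Factor: (r - 3)(r + 3) = 0 ⇒ r = 3, -3 (distinct real).
General solution: y = C₁e^(3x) + C₂e^(-3x).


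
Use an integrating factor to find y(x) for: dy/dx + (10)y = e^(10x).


P(x) = 10 ⇒ μ = e^(10x).
(μ y)' = e^(20x) ⇒ μ y = (1/20)e^(20x) + C.
Divide by μ: y = (1/20)e^(10x) + Ce^(-10x).


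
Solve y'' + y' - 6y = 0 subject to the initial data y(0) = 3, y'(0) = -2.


Characteristic roots of r² + r - 6 = 0 are -3, 2.
General solution y = c₁ e^(-3x) + c₂ e^(2x).
Apply y(0) = 3: c₁ + c₂ = 3. Apply y'(0) = -2: -3 c₁ + 2 c₂ = -2.
Solve: c₁ = 8/5, c₂ = 7/5.
Particular solution: y = (8/5)e^(-3x) + (7/5)e^(2x).


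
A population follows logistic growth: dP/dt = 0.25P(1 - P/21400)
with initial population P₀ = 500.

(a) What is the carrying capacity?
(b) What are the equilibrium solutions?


Logistic ODE dP/dt = 0.25P(1 - P/21400) has equilibria where dP/dt = 0, i.e. P = 0 or P = 21400.
The coefficient (1 - P/K) = 0 when P = K, identifying K = 21400 as the carrying capacity.
(a) K = 21400; (b) equilibria P = 0 and P = 21400.


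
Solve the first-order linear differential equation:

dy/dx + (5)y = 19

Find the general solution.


P(x) = 5, Q(x) = 19; integrating factor μ = e^(5x).
(μ y)' = 19e^(5x) ⇒ μ y = (19/5)e^(5x) + C.
Divide by μ: y = 19/5 + Ce^(-5x).


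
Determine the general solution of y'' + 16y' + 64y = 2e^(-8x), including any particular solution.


Characteristic polynomial (r + 8)² = 0; repeated root r = -8.
y_h = (C₁ + C₂x)e^(-8x). Forcing matches the repeated root (resonance), so try y_p = Ax² e^(-8x).
Substitute and solve for A: 2A = 2, so A = 1.
General solution: y = (C₁ + C₂x + x²)e^(-8x).


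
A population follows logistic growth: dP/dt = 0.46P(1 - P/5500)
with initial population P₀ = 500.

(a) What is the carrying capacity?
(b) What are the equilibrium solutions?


Logistic ODE dP/dt = 0.46P(1 - P/5500) has equilibria where dP/dt = 0, i.e. P = 0 or P = 5500.
The coefficient (1 - P/K) = 0 when P = K, identifying K = 5500 as the carrying capacity.
(a) K = 5500; (b) equilibria P = 0 and P = 5500.


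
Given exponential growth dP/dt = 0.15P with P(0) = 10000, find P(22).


The ODE dP/dt = 0.15P has solution P(t) = P(0)e^(0.15t).
Substitute P(0) = 10000 and t = 22: P(22) = 10000 e^(3.30) ≈ 271126.


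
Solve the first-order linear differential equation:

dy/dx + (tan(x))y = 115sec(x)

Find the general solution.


P(x) = tan(x) ⇒ μ = e^(∫tan(x)dx) = sec(x).
(sec(x) y)' = 115sec²(x) ⇒ sec(x) y = 115tan(x) + C.
Multiply by cos(x): y = 115sin(x) + C·cos(x).


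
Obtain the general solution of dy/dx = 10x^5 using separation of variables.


Integrate both sides with respect to x: y = ∫ 10x^5 dx = (5/3)x^6 + C.


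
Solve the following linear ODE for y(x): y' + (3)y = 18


P(x) = 3, Q(x) = 18; integrating factor μ = e^(3x).
(μ y)' = 18e^(3x) ⇒ μ y = 6e^(3x) + C.
Divide by μ: y = 6 + Ce^(-3x).


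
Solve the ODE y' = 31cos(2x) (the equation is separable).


g(y) = 1, so integrate directly: y = ∫ 31cos(2x) dx = (31/2)sin(2x) + C.


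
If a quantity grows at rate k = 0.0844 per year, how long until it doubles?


Exponential growth: P(t) = P₀ e^(0.0844t). Set P(t)/P₀ = 2: e^(0.0844t) = 2.
Solve: t = ln(2)/0.0844 ≈ 8.21 years.


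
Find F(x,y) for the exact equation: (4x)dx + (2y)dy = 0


Check exactness: ∂M/∂y = 0 and ∂N/∂x = 0; equal, so the equation is exact.
Integrate M with respect to x (treating y as constant): ∫M dx = 2x^2 + h(y).
Differentiate w.r.t. y and set equal to N: the x-dependent terms already match, leaving h'(y) = 2y. Integrate: h(y) = y^2.
So F(x,y) = y^2 + 2x^2.
General solution: y^2 + 2x^2 = C.


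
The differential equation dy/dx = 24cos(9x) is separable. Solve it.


g(y) = 1, so integrate directly: y = ∫ 24cos(9x) dx = (8/3)sin(9x) + C.


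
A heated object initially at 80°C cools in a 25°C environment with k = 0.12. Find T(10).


Newton's law: dT/dt = -k(T - T_a) has solution T(t) = T_a + (T₀ - T_a)e^(-kt).
Plug in T_a = 25, T₀ = 80, k = 0.12, t = 10: T(10) = 25 + (55)e^(-1.20) ≈ 41.6°C.


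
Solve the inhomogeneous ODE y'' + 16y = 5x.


Homogeneous: r² + 16 = 0 ⇒ r = ±4i, y_h = C₁cos(4x) + C₂sin(4x).
Polynomial forcing; try y_p = Ax + B. Then y_p'' + 16 y_p = 16(Ax + B) = 5x, so B = 0 and A = 5/16.
General solution: y = C₁cos(4x) + C₂sin(4x) + (5/16)x.


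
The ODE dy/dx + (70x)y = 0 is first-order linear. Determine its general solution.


P(x) = 70x ⇒ μ = e^(35x²).
Q(x) = 0 so μ y is constant: y = Ce^(-35x²).


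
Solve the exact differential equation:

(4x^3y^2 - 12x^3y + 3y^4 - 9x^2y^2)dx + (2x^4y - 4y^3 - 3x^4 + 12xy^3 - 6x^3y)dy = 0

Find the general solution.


Check exactness: ∂M/∂y = 8x^3y - 12x^3 + 12y^3 - 18x^2y and ∂N/∂x = 8x^3y - 12x^3 + 12y^3 - 18x^2y; equal, so the equation is exact.
Integrate M with respect to x (treating y as constant): ∫M dx = x^4y^2 - 3x^4y + 3xy^4 - 3x^3y^2 + h(y).
Differentiate w.r.t. y and set equal to N: the x-dependent terms already match, leaving h'(y) = -4y^3. Integrate: h(y) = -y^4.
So F(x,y) = x^4y^2 - y^4 - 3x^4y + 3xy^4 - 3x^3y^2.
General solution: x^4y^2 - y^4 - 3x^4y + 3xy^4 - 3x^3y^2 = C.


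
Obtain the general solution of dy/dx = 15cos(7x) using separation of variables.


g(y) = 1, so integrate directly: y = ∫ 15cos(7x) dx = (15/7)sin(7x) + C.


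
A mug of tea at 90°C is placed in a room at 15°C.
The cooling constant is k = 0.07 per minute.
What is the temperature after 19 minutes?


Newton's law: dT/dt = -k(T - T_a) has solution T(t) = T_a + (T₀ - T_a)e^(-kt).
Plug in T_a = 15, T₀ = 90, k = 0.07, t = 19: T(19) = 15 + (75)e^(-1.33) ≈ 34.8°C.


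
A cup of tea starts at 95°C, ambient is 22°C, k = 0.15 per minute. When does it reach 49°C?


From T(t) = T_a + (T₀ - T_a)e^(-kt), set T(t) = 49:
(49 - 22) / (95 - 22) = e^(-0.15t), so t = -ln(0.370)/0.15 ≈ 6.6 minutes.


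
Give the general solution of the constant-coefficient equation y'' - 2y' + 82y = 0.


Characteristic equation: r² - 2r + 82 = 0.
Discriminant is negative; roots r = 1 ± 9i (complex conjugate pair).
General solution uses e^(α x)(C₁ cos(β x) + C₂ sin(β x)): y = e^(x)(C₁cos(9x) + C₂sin(9x)).


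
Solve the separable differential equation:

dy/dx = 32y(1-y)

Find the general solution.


Separate: dy/[y(1-y)] = 32 dx.
Partial fractions: 1/[y(1-y)] = 1/y + 1/(1-y).
Integrate: ln|y/(1-y)| = 32x + C₀.
Solve for y: y = 1/(1 + Ce^(-32x)).


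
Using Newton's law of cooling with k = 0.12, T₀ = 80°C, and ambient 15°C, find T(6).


Newton's law: dT/dt = -k(T - T_a) has solution T(t) = T_a + (T₀ - T_a)e^(-kt).
Plug in T_a = 15, T₀ = 80, k = 0.12, t = 6: T(6) = 15 + (65)e^(-0.72) ≈ 46.6°C.


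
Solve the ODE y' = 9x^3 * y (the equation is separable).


Separate variables: dy/y = 9x^3 dx.
Integrate: ln|y| = (9/4)x^4 + C₀.
Exponentiate: y = Ce^((9/4)x^4).


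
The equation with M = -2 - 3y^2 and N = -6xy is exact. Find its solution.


Check exactness: ∂M/∂y = -6y and ∂N/∂x = -6y; equal, so the equation is exact.
Integrate M with respect to x (treating y as constant): ∫M dx = -2x - 3xy^2 + h(y).
Differentiate w.r.t. y and set equal to N: all terms match, so h'(y) = 0 and h is a constant absorbed into C.
General solution: -2x - 3xy^2 = C.


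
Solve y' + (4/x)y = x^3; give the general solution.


P(x) = 4/x ⇒ μ = x^4.
(x^4 y)' = x^4·x^3 = x^7.
Integrate: x^4 y = x^8/(8) + C.
Solve for y: y = (1/8)x^4 + C/x^4.


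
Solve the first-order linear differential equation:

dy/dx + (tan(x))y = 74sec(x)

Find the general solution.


P(x) = tan(x) ⇒ μ = e^(∫tan(x)dx) = sec(x).
(sec(x) y)' = 74sec²(x) ⇒ sec(x) y = 74tan(x) + C.
Multiply by cos(x): y = 74sin(x) + C·cos(x).


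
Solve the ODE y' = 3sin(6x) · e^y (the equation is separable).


Separate: e^(-y) dy = 3sin(6x) dx.
Integrate: -e^(-y) = -(1/2)cos(6x) + C₀.
Rearrange: e^(-y) = (1/2)cos(6x) + C.


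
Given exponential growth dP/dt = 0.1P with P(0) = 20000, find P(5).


The ODE dP/dt = 0.1P has solution P(t) = P(0)e^(0.1t).
Substitute P(0) = 20000 and t = 5: P(5) = 20000 e^(0.50) ≈ 32974.


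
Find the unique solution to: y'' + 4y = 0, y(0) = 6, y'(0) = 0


Characteristic roots of r² + 4 = 0 are ±2i, so y = C₁cos(2x) + C₂sin(2x).
Apply y(0) = 6: C₁ = 6. Differentiate and apply y'(0) = 0: 2·C₂ = 0, so C₂ = 0.
Particular solution: y = 6cos(2x).


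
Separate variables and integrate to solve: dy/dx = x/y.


Separate variables: y dy = x dx.
Integrate both sides: y²/2 = (1/2)x^2 + C₀.
Multiply by 2: y² = x^2 + C.


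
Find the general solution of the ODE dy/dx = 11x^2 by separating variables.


Integrate both sides with respect to x: y = ∫ 11x^2 dx = (11/3)x^3 + C.


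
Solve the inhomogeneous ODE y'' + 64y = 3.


Homogeneous part: r² + 64 = 0 ⇒ r = ±8i, so y_h = C₁cos(8x) + C₂sin(8x).
Try constant y_p = A; plug in: 64A = 3 ⇒ A = 3/64.
General solution: y = C₁cos(8x) + C₂sin(8x) + 3/64.


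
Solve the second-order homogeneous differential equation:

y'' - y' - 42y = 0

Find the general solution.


Characteristic equation: r² - r - 42 = 0.
Factor: (r - 7)(r + 6) = 0 ⇒ r = 7, -6 (distinct real).
General solution: y = C₁e^(7x) + C₂e^(-6x).


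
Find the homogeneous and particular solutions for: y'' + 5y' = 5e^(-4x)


Characteristic roots of r² + 5r = 0 are -5, 0.
y_h = C₁e^(-5x) + C₂.
Forcing exponent -4 is not a characteristic root; try y_p = Ae^(-4x).
Substitute: A·(16 + (5)·-4 + (0)) = A·-4 = 5, so A = -5/4.
General solution: y = C₁e^(-5x) + C₂ - (5/4)e^(-4x).


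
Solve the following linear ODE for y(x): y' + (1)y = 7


P(x) = 1, Q(x) = 7; integrating factor μ = e^(x).
(μ y)' = 7e^(x) ⇒ μ y = 7e^(x) + C.
Divide by μ: y = 7 + Ce^(-x).


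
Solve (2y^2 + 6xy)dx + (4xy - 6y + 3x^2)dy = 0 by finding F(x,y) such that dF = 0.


Check exactness: ∂M/∂y = 4y + 6x and ∂N/∂x = 4y + 6x; equal, so the equation is exact.
Integrate M with respect to x (treating y as constant): ∫M dx = 2xy^2 + 3x^2y + h(y).
Differentiate w.r.t. y and set equal to N: the x-dependent terms already match, leaving h'(y) = -6y. Integrate: h(y) = -3y^2.
So F(x,y) = 2xy^2 - 3y^2 + 3x^2y.
General solution: 2xy^2 - 3y^2 + 3x^2y = C.


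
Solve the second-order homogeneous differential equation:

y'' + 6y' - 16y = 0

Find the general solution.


Characteristic equation: r² + 6r - 16 = 0.
Factor: (r - 2)(r + 8) = 0 ⇒ r = 2, -8 (distinct real).
General solution: y = C₁e^(2x) + C₂e^(-8x).


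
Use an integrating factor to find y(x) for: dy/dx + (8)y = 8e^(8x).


P(x) = 8 ⇒ μ = e^(8x).
(μ y)' = 8e^(16x) ⇒ μ y = (8/16)e^(16x) + C.
Divide by μ: y = (1/2)e^(8x) + Ce^(-8x).


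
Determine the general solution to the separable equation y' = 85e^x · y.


Separate variables: dy/y = 85e^x dx.
Integrate: ln|y| = 85e^x + C₀.
Exponentiate: y = Ce^(85e^x).


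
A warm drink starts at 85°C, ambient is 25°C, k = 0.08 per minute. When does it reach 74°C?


From T(t) = T_a + (T₀ - T_a)e^(-kt), set T(t) = 74:
(74 - 25) / (85 - 25) = e^(-0.08t), so t = -ln(0.817)/0.08 ≈ 2.5 minutes.


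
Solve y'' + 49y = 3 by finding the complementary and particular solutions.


Homogeneous part: r² + 49 = 0 ⇒ r = ±7i, so y_h = C₁cos(7x) + C₂sin(7x).
Try constant y_p = A; plug in: 49A = 3 ⇒ A = 3/49.
General solution: y = C₁cos(7x) + C₂sin(7x) + 3/49.


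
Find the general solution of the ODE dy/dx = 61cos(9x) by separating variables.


g(y) = 1, so integrate directly: y = ∫ 61cos(9x) dx = (61/9)sin(9x) + C.


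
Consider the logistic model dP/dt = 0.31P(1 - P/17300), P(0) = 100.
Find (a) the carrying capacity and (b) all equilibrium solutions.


Logistic ODE dP/dt = 0.31P(1 - P/17300) has equilibria where dP/dt = 0, i.e. P = 0 or P = 17300.
The coefficient (1 - P/K) = 0 when P = K, identifying K = 17300 as the carrying capacity.
(a) K = 17300; (b) equilibria P = 0 and P = 17300.


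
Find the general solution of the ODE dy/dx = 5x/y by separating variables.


Separate variables: y dy = 5x dx.
Integrate both sides: y²/2 = (5/2)x^2 + C₀.
Multiply by 2: y² = 5x^2 + C.


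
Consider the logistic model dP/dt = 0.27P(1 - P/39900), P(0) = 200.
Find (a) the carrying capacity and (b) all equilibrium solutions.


Logistic ODE dP/dt = 0.27P(1 - P/39900) has equilibria where dP/dt = 0, i.e. P = 0 or P = 39900.
The coefficient (1 - P/K) = 0 when P = K, identifying K = 39900 as the carrying capacity.
(a) K = 39900; (b) equilibria P = 0 and P = 39900.


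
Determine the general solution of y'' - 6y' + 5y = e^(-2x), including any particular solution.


Characteristic roots of r² - 6r + 5 = 0 are 1, 5.
y_h = C₁e^(x) + C₂e^(5x).
Forcing exponent -2 is not a characteristic root; try y_p = Ae^(-2x).
Substitute: A·(4 + (-6)·-2 + (5)) = A·21 = 1, so A = 1/21.
General solution: y = C₁e^(x) + C₂e^(5x) + (1/21)e^(-2x).


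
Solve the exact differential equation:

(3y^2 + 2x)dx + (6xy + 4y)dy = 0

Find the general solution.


Check exactness: ∂M/∂y = 6y and ∂N/∂x = 6y; equal, so the equation is exact.
Integrate M with respect to x (treating y as constant): ∫M dx = 3xy^2 + x^2 + h(y).
Differentiate w.r.t. y and set equal to N: the x-dependent terms already match, leaving h'(y) = 4y. Integrate: h(y) = 2y^2.
So F(x,y) = 3xy^2 + x^2 + 2y^2.
General solution: 3xy^2 + x^2 + 2y^2 = C.


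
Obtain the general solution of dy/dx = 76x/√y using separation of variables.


Separate: √y dy = 76x dx.
Integrate: (2/3)y^(3/2) = 38x² + C.


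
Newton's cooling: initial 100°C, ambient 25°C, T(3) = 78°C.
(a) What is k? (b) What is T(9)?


Newton's law: T(t) = T_a + (T₀ - T_a)e^(-kt).
(a) Use T(3) = 78: (78 - 25)/(100 - 25) = e^(-k·3), so k = -ln(0.707)/3 ≈ 0.1157.
(b) Apply k to t = 9: T(9) = 25 + (75)e^(-1.042) ≈ 51.5°C.


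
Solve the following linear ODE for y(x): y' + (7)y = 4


P(x) = 7, Q(x) = 4; integrating factor μ = e^(7x).
(μ y)' = 4e^(7x) ⇒ μ y = (4/7)e^(7x) + C.
Divide by μ: y = 4/7 + Ce^(-7x).


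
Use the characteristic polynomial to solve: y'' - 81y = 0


Characteristic equation: r² - 81 = 0.
Factor: (r + 9)(r - 9) = 0 ⇒ r = -9, 9 (distinct real).
General solution: y = C₁e^(-9x) + C₂e^(9x).


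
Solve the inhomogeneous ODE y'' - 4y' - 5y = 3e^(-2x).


Characteristic roots of r² - 4r - 5 = 0 are 5, -1.
y_h = C₁e^(5x) + C₂e^(-x).
Forcing exponent -2 is not a characteristic root; try y_p = Ae^(-2x).
Substitute: A·(4 + (-4)·-2 + (-5)) = A·7 = 3, so A = 3/7.
General solution: y = C₁e^(5x) + C₂e^(-x) + (3/7)e^(-2x).


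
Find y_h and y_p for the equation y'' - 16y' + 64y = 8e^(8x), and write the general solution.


Characteristic polynomial (r - 8)² = 0; repeated root r = 8.
y_h = (C₁ + C₂x)e^(8x). Forcing matches the repeated root (resonance), so try y_p = Ax² e^(8x).
Substitute and solve for A: 2A = 8, so A = 4.
General solution: y = (C₁ + C₂x + 4x²)e^(8x).


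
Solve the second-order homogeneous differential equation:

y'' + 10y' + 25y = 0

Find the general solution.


Characteristic equation: r² + 10r + 25 = 0, i.e. (r + 5)² = 0.
Repeated root r = -5; include an x factor for the second linearly independent solution.
General solution: y = (C₁ + C₂x)e^(-5x).


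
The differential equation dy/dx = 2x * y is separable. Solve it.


Separate variables: dy/y = 2x dx.
Integrate: ln|y| = x^2 + C₀.
Exponentiate: y = Ce^(x^2).


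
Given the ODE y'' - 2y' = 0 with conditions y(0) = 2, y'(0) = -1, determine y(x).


Characteristic roots of r² - 2r = 0 are 2, 0.
General solution y = c₁ e^(2x) + c₂.
Apply y(0) = 2: c₁ + c₂ = 2. Apply y'(0) = -1: 2 c₁ + 0 c₂ = -1.
Solve: c₁ = -1/2, c₂ = 5/2.
Particular solution: y = -(1/2)e^(2x) + 5/2.


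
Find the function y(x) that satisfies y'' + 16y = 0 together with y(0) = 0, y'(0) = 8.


Characteristic roots of r² + 16 = 0 are ±4i, so y = C₁cos(4x) + C₂sin(4x).
Apply y(0) = 0: C₁ = 0. Differentiate and apply y'(0) = 8: 4·C₂ = 8, so C₂ = 2.
Particular solution: y = 2sin(4x).


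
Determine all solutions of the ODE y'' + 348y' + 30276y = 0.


Characteristic equation: r² + 348r + 30276 = 0, i.e. (r + 174)² = 0.
Repeated root r = -174; include an x factor for the second linearly independent solution.
General solution: y = (C₁ + C₂x)e^(-174x).


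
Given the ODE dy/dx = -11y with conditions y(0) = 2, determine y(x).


General solution of y' = -11y is y = Ce^(-11x).
Apply y(0) = 2: C = 2.
Particular solution: y = 2e^(-11x).


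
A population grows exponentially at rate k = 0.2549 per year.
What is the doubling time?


Exponential growth: P(t) = P₀ e^(0.2549t). Set P(t)/P₀ = 2: e^(0.2549t) = 2.
Solve: t = ln(2)/0.2549 ≈ 2.72 years.


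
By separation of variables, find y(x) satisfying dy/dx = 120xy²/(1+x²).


Separate: dy/y² = 120x/(1+x²) dx.
Integrate LHS: ∫ dy/y² = -1/y.
Integrate RHS via u = 1+x²: 60ln(1+x²) + C.
Result: -1/y = 60ln(1+x²) + C.


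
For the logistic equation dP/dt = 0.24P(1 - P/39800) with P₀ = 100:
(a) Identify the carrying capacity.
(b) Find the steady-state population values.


Logistic ODE dP/dt = 0.24P(1 - P/39800) has equilibria where dP/dt = 0, i.e. P = 0 or P = 39800.
The coefficient (1 - P/K) = 0 when P = K, identifying K = 39800 as the carrying capacity.
(a) K = 39800; (b) equilibria P = 0 and P = 39800.


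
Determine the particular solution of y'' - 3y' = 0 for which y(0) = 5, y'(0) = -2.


Characteristic roots of r² - 3r = 0 are 0, 3.
General solution y = c₁ + c₂ e^(3x).
Apply y(0) = 5: c₁ + c₂ = 5. Apply y'(0) = -2: 0 c₁ + 3 c₂ = -2.
Solve: c₁ = 17/3, c₂ = -2/3.
Particular solution: y = 17/3 - (2/3)e^(3x).


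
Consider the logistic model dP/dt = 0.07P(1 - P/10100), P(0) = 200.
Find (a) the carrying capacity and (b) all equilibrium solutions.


Logistic ODE dP/dt = 0.07P(1 - P/10100) has equilibria where dP/dt = 0, i.e. P = 0 or P = 10100.
The coefficient (1 - P/K) = 0 when P = K, identifying K = 10100 as the carrying capacity.
(a) K = 10100; (b) equilibria P = 0 and P = 10100.


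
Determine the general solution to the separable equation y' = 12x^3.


Integrate both sides with respect to x: y = ∫ 12x^3 dx = 3x^4 + C.


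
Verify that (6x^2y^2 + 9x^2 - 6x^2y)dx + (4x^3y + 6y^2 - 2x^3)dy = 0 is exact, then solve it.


Check exactness: ∂M/∂y = 12x^2y - 6x^2 and ∂N/∂x = 12x^2y - 6x^2; equal, so the equation is exact.
Integrate M with respect to x (treating y as constant): ∫M dx = 2x^3y^2 + 3x^3 - 2x^3y + h(y).
Differentiate w.r.t. y and set equal to N: the x-dependent terms already match, leaving h'(y) = 6y^2. Integrate: h(y) = 2y^3.
So F(x,y) = 2x^3y^2 + 2y^3 + 3x^3 - 2x^3y.
General solution: 2x^3y^2 + 2y^3 + 3x^3 - 2x^3y = C.


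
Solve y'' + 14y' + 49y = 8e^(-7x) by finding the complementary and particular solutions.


Characteristic polynomial (r + 7)² = 0; repeated root r = -7.
y_h = (C₁ + C₂x)e^(-7x). Forcing matches the repeated root (resonance), so try y_p = Ax² e^(-7x).
Substitute and solve for A: 2A = 8, so A = 4.
General solution: y = (C₁ + C₂x + 4x²)e^(-7x).


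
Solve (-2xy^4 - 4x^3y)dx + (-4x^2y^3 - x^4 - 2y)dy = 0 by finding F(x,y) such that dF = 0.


Check exactness: ∂M/∂y = -8xy^3 - 4x^3 and ∂N/∂x = -8xy^3 - 4x^3; equal, so the equation is exact.
Integrate M with respect to x (treating y as constant): ∫M dx = -x^2y^4 - x^4y + h(y).
Differentiate w.r.t. y and set equal to N: the x-dependent terms already match, leaving h'(y) = -2y. Integrate: h(y) = -y^2.
So F(x,y) = -x^2y^4 - x^4y - y^2.
General solution: -x^2y^4 - x^4y - y^2 = C.


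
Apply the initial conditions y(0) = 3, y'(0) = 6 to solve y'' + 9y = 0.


Characteristic roots of r² + 9 = 0 are ±3i, so y = C₁cos(3x) + C₂sin(3x).
Apply y(0) = 3: C₁ = 3. Differentiate and apply y'(0) = 6: 3·C₂ = 6, so C₂ = 2.
Particular solution: y = 3cos(3x) + 2sin(3x).


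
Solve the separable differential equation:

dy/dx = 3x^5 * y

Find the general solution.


Separate variables: dy/y = 3x^5 dx.
Integrate: ln|y| = (1/2)x^6 + C₀.
Exponentiate: y = Ce^((1/2)x^6).


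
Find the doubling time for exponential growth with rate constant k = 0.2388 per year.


Exponential growth: P(t) = P₀ e^(0.2388t). Set P(t)/P₀ = 2: e^(0.2388t) = 2.
Solve: t = ln(2)/0.2388 ≈ 2.90 years.


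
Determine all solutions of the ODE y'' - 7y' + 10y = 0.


Characteristic equation: r² - 7r + 10 = 0.
Factor: (r - 5)(r - 2) = 0 ⇒ r = 5, 2 (distinct real).
General solution: y = C₁e^(5x) + C₂e^(2x).


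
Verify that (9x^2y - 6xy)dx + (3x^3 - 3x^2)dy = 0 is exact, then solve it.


Check exactness: ∂M/∂y = 9x^2 - 6x and ∂N/∂x = 9x^2 - 6x; equal, so the equation is exact.
Integrate M with respect to x (treating y as constant): ∫M dx = 3x^3y - 3x^2y + h(y).
Differentiate w.r.t. y and set equal to N: all terms match, so h'(y) = 0 and h is a constant absorbed into C.
General solution: 3x^3y - 3x^2y = C.


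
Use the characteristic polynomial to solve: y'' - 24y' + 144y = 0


Characteristic equation: r² - 24r + 144 = 0, i.e. (r - 12)² = 0.
Repeated root r = 12; include an x factor for the second linearly independent solution.
General solution: y = (C₁ + C₂x)e^(12x).


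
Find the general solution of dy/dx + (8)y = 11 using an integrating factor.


P(x) = 8, Q(x) = 11; integrating factor μ = e^(8x).
(μ y)' = 11e^(8x) ⇒ μ y = (11/8)e^(8x) + C.
Divide by μ: y = 11/8 + Ce^(-8x).


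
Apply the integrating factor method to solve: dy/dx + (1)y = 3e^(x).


P(x) = 1 ⇒ μ = e^(x).
(μ y)' = 3e^(2x) ⇒ μ y = (3/2)e^(2x) + C.
Divide by μ: y = (3/2)e^(x) + Ce^(-x).


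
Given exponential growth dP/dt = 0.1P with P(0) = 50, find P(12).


The ODE dP/dt = 0.1P has solution P(t) = P(0)e^(0.1t).
Substitute P(0) = 50 and t = 12: P(12) = 50 e^(1.20) ≈ 166.


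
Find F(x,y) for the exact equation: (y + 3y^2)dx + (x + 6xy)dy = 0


Check exactness: ∂M/∂y = 1 + 6y and ∂N/∂x = 1 + 6y; equal, so the equation is exact.
Integrate M with respect to x (treating y as constant): ∫M dx = xy + 3xy^2 + h(y).
Differentiate w.r.t. y and set equal to N: all terms match, so h'(y) = 0 and h is a constant absorbed into C.
General solution: xy + 3xy^2 = C.


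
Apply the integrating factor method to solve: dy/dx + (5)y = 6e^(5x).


P(x) = 5 ⇒ μ = e^(5x).
(μ y)' = 6e^(10x) ⇒ μ y = (6/10)e^(10x) + C.
Divide by μ: y = (3/5)e^(5x) + Ce^(-5x).


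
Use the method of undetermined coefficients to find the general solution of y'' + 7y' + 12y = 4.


Characteristic roots of r² + 7r + 12 = 0 are -3, -4.
y_h = C₁e^(-3x) + C₂e^(-4x).
Constant forcing; try y_p = A. Then 12A = 4 ⇒ A = 1/3.
General solution: y = C₁e^(-3x) + C₂e^(-4x) + 1/3.


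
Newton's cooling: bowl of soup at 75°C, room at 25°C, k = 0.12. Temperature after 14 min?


Newton's law: dT/dt = -k(T - T_a) has solution T(t) = T_a + (T₀ - T_a)e^(-kt).
Plug in T_a = 25, T₀ = 75, k = 0.12, t = 14: T(14) = 25 + (50)e^(-1.68) ≈ 34.3°C.


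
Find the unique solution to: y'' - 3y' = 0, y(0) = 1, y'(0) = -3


Characteristic roots of r² - 3r = 0 are 0, 3.
General solution y = c₁ + c₂ e^(3x).
Apply y(0) = 1: c₁ + c₂ = 1. Apply y'(0) = -3: 0 c₁ + 3 c₂ = -3.
Solve: c₁ = 2, c₂ = -1.
Particular solution: y = 2 - e^(3x).


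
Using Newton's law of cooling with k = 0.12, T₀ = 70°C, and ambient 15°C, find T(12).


Newton's law: dT/dt = -k(T - T_a) has solution T(t) = T_a + (T₀ - T_a)e^(-kt).
Plug in T_a = 15, T₀ = 70, k = 0.12, t = 12: T(12) = 15 + (55)e^(-1.44) ≈ 28.0°C.


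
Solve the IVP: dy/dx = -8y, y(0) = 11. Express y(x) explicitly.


General solution of y' = -8y is y = Ce^(-8x).
Apply y(0) = 11: C = 11.
Particular solution: y = 11e^(-8x).


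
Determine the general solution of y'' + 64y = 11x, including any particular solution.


Homogeneous: r² + 64 = 0 ⇒ r = ±8i, y_h = C₁cos(8x) + C₂sin(8x).
Polynomial forcing; try y_p = Ax + B. Then y_p'' + 64 y_p = 64(Ax + B) = 11x, so B = 0 and A = 11/64.
General solution: y = C₁cos(8x) + C₂sin(8x) + (11/64)x.


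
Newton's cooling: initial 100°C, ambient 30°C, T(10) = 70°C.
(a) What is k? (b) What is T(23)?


Newton's law: T(t) = T_a + (T₀ - T_a)e^(-kt).
(a) Use T(10) = 70: (70 - 30)/(100 - 30) = e^(-k·10), so k = -ln(0.571)/10 ≈ 0.0560.
(b) Apply k to t = 23: T(23) = 30 + (70)e^(-1.287) ≈ 49.3°C.


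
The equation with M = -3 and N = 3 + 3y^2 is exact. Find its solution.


Check exactness: ∂M/∂y = 0 and ∂N/∂x = 0; equal, so the equation is exact.
Integrate M with respect to x (treating y as constant): ∫M dx = -3x + h(y).
Differentiate w.r.t. y and set equal to N: the x-dependent terms already match, leaving h'(y) = 3 + 3y^2. Integrate: h(y) = 3y + y^3.
So F(x,y) = -3x + 3y + y^3.
General solution: -3x + 3y + y^3 = C.


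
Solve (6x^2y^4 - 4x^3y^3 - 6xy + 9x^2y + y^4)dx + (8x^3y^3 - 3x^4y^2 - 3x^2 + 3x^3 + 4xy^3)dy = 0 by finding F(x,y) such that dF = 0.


Check exactness: ∂M/∂y = 24x^2y^3 - 12x^3y^2 - 6x + 9x^2 + 4y^3 and ∂N/∂x = 24x^2y^3 - 12x^3y^2 - 6x + 9x^2 + 4y^3; equal, so the equation is exact.
Integrate M with respect to x (treating y as constant): ∫M dx = 2x^3y^4 - x^4y^3 - 3x^2y + 3x^3y + xy^4 + h(y).
Differentiate w.r.t. y and set equal to N: all terms match, so h'(y) = 0 and h is a constant absorbed into C.
General solution: 2x^3y^4 - x^4y^3 - 3x^2y + 3x^3y + xy^4 = C.


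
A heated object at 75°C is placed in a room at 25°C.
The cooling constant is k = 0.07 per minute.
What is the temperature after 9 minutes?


Newton's law: dT/dt = -k(T - T_a) has solution T(t) = T_a + (T₀ - T_a)e^(-kt).
Plug in T_a = 25, T₀ = 75, k = 0.07, t = 9: T(9) = 25 + (50)e^(-0.63) ≈ 51.6°C.


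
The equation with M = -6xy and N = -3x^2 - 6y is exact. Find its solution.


Check exactness: ∂M/∂y = -6x and ∂N/∂x = -6x; equal, so the equation is exact.
Integrate M with respect to x (treating y as constant): ∫M dx = -3x^2y + h(y).
Differentiate w.r.t. y and set equal to N: the x-dependent terms already match, leaving h'(y) = -6y. Integrate: h(y) = -3y^2.
So F(x,y) = -3x^2y - 3y^2.
General solution: -3x^2y - 3y^2 = C.


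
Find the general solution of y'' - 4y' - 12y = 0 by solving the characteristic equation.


Characteristic equation: r² - 4r - 12 = 0.
Factor: (r - 6)(r + 2) = 0 ⇒ r = 6, -2 (distinct real).
General solution: y = C₁e^(6x) + C₂e^(-2x).


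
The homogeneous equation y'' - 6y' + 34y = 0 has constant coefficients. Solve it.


Characteristic equation: r² - 6r + 34 = 0.
Discriminant is negative; roots r = 3 ± 5i (complex conjugate pair).
General solution uses e^(α x)(C₁ cos(β x) + C₂ sin(β x)): y = e^(3x)(C₁cos(5x) + C₂sin(5x)).


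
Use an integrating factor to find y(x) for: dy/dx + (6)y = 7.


P(x) = 6, Q(x) = 7; integrating factor μ = e^(6x).
(μ y)' = 7e^(6x) ⇒ μ y = (7/6)e^(6x) + C.
Divide by μ: y = 7/6 + Ce^(-6x).


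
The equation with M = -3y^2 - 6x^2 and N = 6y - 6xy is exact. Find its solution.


Check exactness: ∂M/∂y = -6y and ∂N/∂x = -6y; equal, so the equation is exact.
Integrate M with respect to x (treating y as constant): ∫M dx = -3xy^2 - 2x^3 + h(y).
Differentiate w.r.t. y and set equal to N: the x-dependent terms already match, leaving h'(y) = 6y. Integrate: h(y) = 3y^2.
So F(x,y) = 3y^2 - 3xy^2 - 2x^3.
General solution: 3y^2 - 3xy^2 - 2x^3 = C.


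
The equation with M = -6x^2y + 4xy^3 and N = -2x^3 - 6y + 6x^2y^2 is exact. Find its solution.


Check exactness: ∂M/∂y = -6x^2 + 12xy^2 and ∂N/∂x = -6x^2 + 12xy^2; equal, so the equation is exact.
Integrate M with respect to x (treating y as constant): ∫M dx = -2x^3y + 2x^2y^3 + h(y).
Differentiate w.r.t. y and set equal to N: the x-dependent terms already match, leaving h'(y) = -6y. Integrate: h(y) = -3y^2.
So F(x,y) = -2x^3y - 3y^2 + 2x^2y^3.
General solution: -2x^3y - 3y^2 + 2x^2y^3 = C.


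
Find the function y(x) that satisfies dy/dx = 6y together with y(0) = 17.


General solution of y' = 6y is y = Ce^(6x).
Apply y(0) = 17: C = 17.
Particular solution: y = 17e^(6x).


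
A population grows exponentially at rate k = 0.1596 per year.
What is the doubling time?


Exponential growth: P(t) = P₀ e^(0.1596t). Set P(t)/P₀ = 2: e^(0.1596t) = 2.
Solve: t = ln(2)/0.1596 ≈ 4.34 years.


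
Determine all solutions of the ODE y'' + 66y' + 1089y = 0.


Characteristic equation: r² + 66r + 1089 = 0, i.e. (r + 33)² = 0.
Repeated root r = -33; include an x factor for the second linearly independent solution.
General solution: y = (C₁ + C₂x)e^(-33x).


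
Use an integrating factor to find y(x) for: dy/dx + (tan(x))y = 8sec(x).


P(x) = tan(x) ⇒ μ = e^(∫tan(x)dx) = sec(x).
(sec(x) y)' = 8sec²(x) ⇒ sec(x) y = 8tan(x) + C.
Multiply by cos(x): y = 8sin(x) + C·cos(x).


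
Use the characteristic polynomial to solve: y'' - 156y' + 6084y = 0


Characteristic equation: r² - 156r + 6084 = 0, i.e. (r - 78)² = 0.
Repeated root r = 78; include an x factor for the second linearly independent solution.
General solution: y = (C₁ + C₂x)e^(78x).


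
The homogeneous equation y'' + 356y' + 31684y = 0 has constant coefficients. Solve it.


Characteristic equation: r² + 356r + 31684 = 0, i.e. (r + 178)² = 0.
Repeated root r = -178; include an x factor for the second linearly independent solution.
General solution: y = (C₁ + C₂x)e^(-178x).


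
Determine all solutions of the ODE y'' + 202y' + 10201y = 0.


Characteristic equation: r² + 202r + 10201 = 0, i.e. (r + 101)² = 0.
Repeated root r = -101; include an x factor for the second linearly independent solution.
General solution: y = (C₁ + C₂x)e^(-101x).


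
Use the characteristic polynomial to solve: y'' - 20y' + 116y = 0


Characteristic equation: r² - 20r + 116 = 0.
Discriminant is negative; roots r = 10 ± 4i (complex conjugate pair).
General solution uses e^(α x)(C₁ cos(β x) + C₂ sin(β x)): y = e^(10x)(C₁cos(4x) + C₂sin(4x)).


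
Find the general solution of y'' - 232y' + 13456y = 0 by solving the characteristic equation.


Characteristic equation: r² - 232r + 13456 = 0, i.e. (r - 116)² = 0.
Repeated root r = 116; include an x factor for the second linearly independent solution.
General solution: y = (C₁ + C₂x)e^(116x).


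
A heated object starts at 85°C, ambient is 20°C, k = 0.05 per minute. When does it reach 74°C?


From T(t) = T_a + (T₀ - T_a)e^(-kt), set T(t) = 74:
(74 - 20) / (85 - 20) = e^(-0.05t), so t = -ln(0.831)/0.05 ≈ 3.7 minutes.


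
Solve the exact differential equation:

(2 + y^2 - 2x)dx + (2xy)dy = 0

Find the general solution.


Check exactness: ∂M/∂y = 2y and ∂N/∂x = 2y; equal, so the equation is exact.
Integrate M with respect to x (treating y as constant): ∫M dx = 2x + xy^2 - x^2 + h(y).
Differentiate w.r.t. y and set equal to N: all terms match, so h'(y) = 0 and h is a constant absorbed into C.
General solution: 2x + xy^2 - x^2 = C.


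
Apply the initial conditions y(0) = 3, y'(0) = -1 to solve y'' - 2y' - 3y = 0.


Characteristic roots of r² - 2r - 3 = 0 are 3, -1.
General solution y = c₁ e^(3x) + c₂ e^(-x).
Apply y(0) = 3: c₁ + c₂ = 3. Apply y'(0) = -1: 3 c₁ - 1 c₂ = -1.
Solve: c₁ = 1/2, c₂ = 5/2.
Particular solution: y = (1/2)e^(3x) + (5/2)e^(-x).


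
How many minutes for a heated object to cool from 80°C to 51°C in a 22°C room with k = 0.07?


From T(t) = T_a + (T₀ - T_a)e^(-kt), set T(t) = 51:
(51 - 22) / (80 - 22) = e^(-0.07t), so t = -ln(0.500)/0.07 ≈ 9.9 minutes.


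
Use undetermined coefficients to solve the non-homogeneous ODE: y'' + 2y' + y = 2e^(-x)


Characteristic polynomial (r + 1)² = 0; repeated root r = -1.
y_h = (C₁ + C₂x)e^(-x). Forcing matches the repeated root (resonance), so try y_p = Ax² e^(-x).
Substitute and solve for A: 2A = 2, so A = 1.
General solution: y = (C₁ + C₂x + x²)e^(-x).


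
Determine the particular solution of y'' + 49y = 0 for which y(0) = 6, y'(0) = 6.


Characteristic roots of r² + 49 = 0 are ±7i, so y = C₁cos(7x) + C₂sin(7x).
Apply y(0) = 6: C₁ = 6. Differentiate and apply y'(0) = 6: 7·C₂ = 6, so C₂ = 6/7.
Particular solution: y = 6cos(7x) + (6/7)sin(7x).


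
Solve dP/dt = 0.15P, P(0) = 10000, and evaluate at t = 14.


The ODE dP/dt = 0.15P has solution P(t) = P(0)e^(0.15t).
Substitute P(0) = 10000 and t = 14: P(14) = 10000 e^(2.10) ≈ 81662.


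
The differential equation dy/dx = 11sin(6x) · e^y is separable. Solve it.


Separate: e^(-y) dy = 11sin(6x) dx.
Integrate: -e^(-y) = -(11/6)cos(6x) + C₀.
Rearrange: e^(-y) = (11/6)cos(6x) + C.


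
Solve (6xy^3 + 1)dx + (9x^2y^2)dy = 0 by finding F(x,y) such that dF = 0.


Check exactness: ∂M/∂y = 18xy^2 and ∂N/∂x = 18xy^2; equal, so the equation is exact.
Integrate M with respect to x (treating y as constant): ∫M dx = 3x^2y^3 + x + h(y).
Differentiate w.r.t. y and set equal to N: all terms match, so h'(y) = 0 and h is a constant absorbed into C.
General solution: 3x^2y^3 + x = C.


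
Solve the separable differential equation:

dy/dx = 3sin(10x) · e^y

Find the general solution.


Separate: e^(-y) dy = 3sin(10x) dx.
Integrate: -e^(-y) = -(3/10)cos(10x) + C₀.
Rearrange: e^(-y) = (3/10)cos(10x) + C.


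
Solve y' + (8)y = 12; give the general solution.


P(x) = 8, Q(x) = 12; integrating factor μ = e^(8x).
(μ y)' = 12e^(8x) ⇒ μ y = (3/2)e^(8x) + C.
Divide by μ: y = 3/2 + Ce^(-8x).


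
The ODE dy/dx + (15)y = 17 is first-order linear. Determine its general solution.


P(x) = 15, Q(x) = 17; integrating factor μ = e^(15x).
(μ y)' = 17e^(15x) ⇒ μ y = (17/15)e^(15x) + C.
Divide by μ: y = 17/15 + Ce^(-15x).


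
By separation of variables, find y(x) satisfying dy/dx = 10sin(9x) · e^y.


Separate: e^(-y) dy = 10sin(9x) dx.
Integrate: -e^(-y) = -(10/9)cos(9x) + C₀.
Rearrange: e^(-y) = (10/9)cos(9x) + C.


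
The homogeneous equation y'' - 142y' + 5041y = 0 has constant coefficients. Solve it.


Characteristic equation: r² - 142r + 5041 = 0, i.e. (r - 71)² = 0.
Repeated root r = 71; include an x factor for the second linearly independent solution.
General solution: y = (C₁ + C₂x)e^(71x).


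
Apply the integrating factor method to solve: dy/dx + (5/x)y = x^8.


P(x) = 5/x ⇒ μ = x^5.
(x^5 y)' = x^5·x^8 = x^13.
Integrate: x^5 y = x^14/(14) + C.
Solve for y: y = (1/14)x^9 + C/x^5.


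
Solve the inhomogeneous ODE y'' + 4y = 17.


Homogeneous part: r² + 4 = 0 ⇒ r = ±2i, so y_h = C₁cos(2x) + C₂sin(2x).
Try constant y_p = A; plug in: 4A = 17 ⇒ A = 17/4.
General solution: y = C₁cos(2x) + C₂sin(2x) + 17/4.


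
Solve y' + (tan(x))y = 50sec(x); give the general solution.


P(x) = tan(x) ⇒ μ = e^(∫tan(x)dx) = sec(x).
(sec(x) y)' = 50sec²(x) ⇒ sec(x) y = 50tan(x) + C.
Multiply by cos(x): y = 50sin(x) + C·cos(x).


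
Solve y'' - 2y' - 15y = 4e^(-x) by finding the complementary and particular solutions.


Characteristic roots of r² - 2r - 15 = 0 are -3, 5.
y_h = C₁e^(-3x) + C₂e^(5x).
Forcing exponent -1 is not a characteristic root; try y_p = Ae^(-x).
Substitute: A·(1 + (-2)·-1 + (-15)) = A·-12 = 4, so A = -1/3.
General solution: y = C₁e^(-3x) + C₂e^(5x) - (1/3)e^(-x).


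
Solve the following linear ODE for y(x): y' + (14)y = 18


P(x) = 14, Q(x) = 18; integrating factor μ = e^(14x).
(μ y)' = 18e^(14x) ⇒ μ y = (9/7)e^(14x) + C.
Divide by μ: y = 9/7 + Ce^(-14x).


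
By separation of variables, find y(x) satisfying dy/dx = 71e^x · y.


Separate variables: dy/y = 71e^x dx.
Integrate: ln|y| = 71e^x + C₀.
Exponentiate: y = Ce^(71e^x).


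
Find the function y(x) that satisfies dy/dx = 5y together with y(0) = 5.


General solution of y' = 5y is y = Ce^(5x).
Apply y(0) = 5: C = 5.
Particular solution: y = 5e^(5x).


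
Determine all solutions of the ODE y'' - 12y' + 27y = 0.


Characteristic equation: r² - 12r + 27 = 0.
Factor: (r - 3)(r - 9) = 0 ⇒ r = 3, 9 (distinct real).
General solution: y = C₁e^(3x) + C₂e^(9x).


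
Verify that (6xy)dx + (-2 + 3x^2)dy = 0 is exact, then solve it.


Check exactness: ∂M/∂y = 6x and ∂N/∂x = 6x; equal, so the equation is exact.
Integrate M with respect to x (treating y as constant): ∫M dx = 3x^2y + h(y).
Differentiate w.r.t. y and set equal to N: the x-dependent terms already match, leaving h'(y) = -2. Integrate: h(y) = -2y.
So F(x,y) = -2y + 3x^2y.
General solution: -2y + 3x^2y = C.


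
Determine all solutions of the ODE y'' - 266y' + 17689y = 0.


Characteristic equation: r² - 266r + 17689 = 0, i.e. (r - 133)² = 0.
Repeated root r = 133; include an x factor for the second linearly independent solution.
General solution: y = (C₁ + C₂x)e^(133x).


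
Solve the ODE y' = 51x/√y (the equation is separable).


Separate: √y dy = 51x dx.
Integrate: (2/3)y^(3/2) = (51/2)x² + C.


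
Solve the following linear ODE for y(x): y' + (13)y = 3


P(x) = 13, Q(x) = 3; integrating factor μ = e^(13x).
(μ y)' = 3e^(13x) ⇒ μ y = (3/13)e^(13x) + C.
Divide by μ: y = 3/13 + Ce^(-13x).


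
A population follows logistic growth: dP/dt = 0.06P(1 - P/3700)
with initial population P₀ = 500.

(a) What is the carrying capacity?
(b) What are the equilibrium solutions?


Logistic ODE dP/dt = 0.06P(1 - P/3700) has equilibria where dP/dt = 0, i.e. P = 0 or P = 3700.
The coefficient (1 - P/K) = 0 when P = K, identifying K = 3700 as the carrying capacity.
(a) K = 3700; (b) equilibria P = 0 and P = 3700.


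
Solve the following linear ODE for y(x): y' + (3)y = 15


P(x) = 3, Q(x) = 15; integrating factor μ = e^(3x).
(μ y)' = 15e^(3x) ⇒ μ y = 5e^(3x) + C.
Divide by μ: y = 5 + Ce^(-3x).


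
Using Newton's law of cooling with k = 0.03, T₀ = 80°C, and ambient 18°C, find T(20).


Newton's law: dT/dt = -k(T - T_a) has solution T(t) = T_a + (T₀ - T_a)e^(-kt).
Plug in T_a = 18, T₀ = 80, k = 0.03, t = 20: T(20) = 18 + (62)e^(-0.60) ≈ 52.0°C.


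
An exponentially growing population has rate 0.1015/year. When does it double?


Exponential growth: P(t) = P₀ e^(0.1015t). Set P(t)/P₀ = 2: e^(0.1015t) = 2.
Solve: t = ln(2)/0.1015 ≈ 6.83 years.


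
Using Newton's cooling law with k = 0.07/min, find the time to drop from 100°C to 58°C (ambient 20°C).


From T(t) = T_a + (T₀ - T_a)e^(-kt), set T(t) = 58:
(58 - 20) / (100 - 20) = e^(-0.07t), so t = -ln(0.475)/0.07 ≈ 10.6 minutes.


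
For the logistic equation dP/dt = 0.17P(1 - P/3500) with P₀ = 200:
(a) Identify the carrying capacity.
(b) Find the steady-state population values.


Logistic ODE dP/dt = 0.17P(1 - P/3500) has equilibria where dP/dt = 0, i.e. P = 0 or P = 3500.
The coefficient (1 - P/K) = 0 when P = K, identifying K = 3500 as the carrying capacity.
(a) K = 3500; (b) equilibria P = 0 and P = 3500.


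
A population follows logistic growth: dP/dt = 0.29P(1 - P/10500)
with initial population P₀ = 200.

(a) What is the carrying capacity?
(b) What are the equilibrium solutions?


Logistic ODE dP/dt = 0.29P(1 - P/10500) has equilibria where dP/dt = 0, i.e. P = 0 or P = 10500.
The coefficient (1 - P/K) = 0 when P = K, identifying K = 10500 as the carrying capacity.
(a) K = 10500; (b) equilibria P = 0 and P = 10500.


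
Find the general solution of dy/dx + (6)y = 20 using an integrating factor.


P(x) = 6, Q(x) = 20; integrating factor μ = e^(6x).
(μ y)' = 20e^(6x) ⇒ μ y = (10/3)e^(6x) + C.
Divide by μ: y = 10/3 + Ce^(-6x).
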